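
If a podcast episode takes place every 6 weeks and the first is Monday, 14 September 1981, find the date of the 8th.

The 8th occurrence is 7 intervals after the first: 7 × 42 = 294 days after 14 September 1981.
September has 30 days — 16 days to the end of September leaves 278.
October has 31 days (247 left).
November has 30 days (217 left).
December has 31 days (186 left).
January has 31 days (155 left).
February has 28 days (127 left).
March has 31 days (96 left).
April has 30 days (66 left).
May has 31 days (35 left).
June has 30 days (5 left).
5 days into July → 5 July 1982.

5 July 1982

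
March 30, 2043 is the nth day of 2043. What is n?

Days in months before March: 31 + 28 = 59.
Plus 30 days into March → day 89.

89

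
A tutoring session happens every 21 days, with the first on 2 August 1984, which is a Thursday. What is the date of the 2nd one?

The 2nd occurrence is 1 interval after the first: 1 × 21 = 21 days after 2 August 1984.
21 days later is 23 August 1984.

23 August 1984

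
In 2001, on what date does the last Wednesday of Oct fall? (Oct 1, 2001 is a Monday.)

Oct 2001 begins on a Monday, so the first Wednesday is Oct 3 (2 days later).
Oct 2001 has 31 days. Adding weeks: 3, 10, 17, 24, 31 — the last one ≤ 31 is the 31st.

Oct 31, 2001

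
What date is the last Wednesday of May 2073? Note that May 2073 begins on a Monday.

May 2073 begins on a Monday, so the first Wednesday is May 3 (2 days later).
May 2073 has 31 days. Adding weeks: 3, 10, 17, 24, 31 — the last one ≤ 31 is the 31st.

2073-05-31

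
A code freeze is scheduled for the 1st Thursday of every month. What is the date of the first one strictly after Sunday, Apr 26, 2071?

May 7, 2071

Apr 2071 starts on a Wednesday, so its 1st Thursday is Apr 2, 2071 (1 day in).
That is not after Apr 26, 2071, so look at May 2071.
May 2071 starts on a Friday, so its 1st Thursday is May 7, 2071 (6 days in).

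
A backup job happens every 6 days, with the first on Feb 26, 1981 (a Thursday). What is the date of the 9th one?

Apr 15, 1981

The 9th occurrence is 8 intervals after the first: 8 × 6 = 48 days after Feb 26, 1981.
Feb has 28 days — 2 days to the end of Feb leaves 46.
Mar has 31 days (15 left).
15 days into Apr → Apr 15, 1981.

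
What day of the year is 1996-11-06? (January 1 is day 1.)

311

Days in months before November: 31 + 29 + 31 + 30 + 31 + 30 + 31 + 31 + 30 + 31 = 305.
Plus 6 days into November → day 311.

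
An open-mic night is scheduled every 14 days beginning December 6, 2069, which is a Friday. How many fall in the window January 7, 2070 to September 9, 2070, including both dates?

17

Occurrences land 14·i days after December 6, 2069 for i = 0, 1, 2, …
January 7, 2070 is 32 days after the start; 32 ÷ 14 = 2 remainder 4; since the remainder is 4, round up to i = 3. First occurrence in the window: #4 on January 17, 2070 (3×14 = 42 days in).
September 9, 2070 is 277 days after the start; 277 ÷ 14 = 19 remainder 11. Last occurrence in the window: #20 on August 29, 2070.
Occurrences #4 through #20: 17 in total.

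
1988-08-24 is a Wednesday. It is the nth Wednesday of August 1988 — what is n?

Day 24 falls in week ⌈24/7⌉ of the month.
Days 1–7 hold the 1st Wednesday, 8–14 the 2nd, 15–21 the 3rd, 22–28 the 4th, 29–31 the 5th.
24 is in the range for the 4th.

4th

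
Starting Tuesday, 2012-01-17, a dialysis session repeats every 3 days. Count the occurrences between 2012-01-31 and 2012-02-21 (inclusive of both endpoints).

Occurrences land 3·i days after 2012-01-17 for i = 0, 1, 2, …
2012-01-31 is 14 days after the start; 14 ÷ 3 = 4 remainder 2; since the remainder is 2, round up to i = 5. First occurrence in the window: #6 on 2012-02-01 (5×3 = 15 days in).
2012-02-21 is 35 days after the start; 35 ÷ 3 = 11 remainder 2. Last occurrence in the window: #12 on 2012-02-19.
Occurrences #6 through #12: 7 in total.

7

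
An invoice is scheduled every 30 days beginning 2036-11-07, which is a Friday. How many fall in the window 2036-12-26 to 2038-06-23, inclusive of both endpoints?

Occurrences land 30·i days after 2036-11-07 for i = 0, 1, 2, …
2036-12-26 is 49 days after the start; 49 ÷ 30 = 1 remainder 19; since the remainder is 19, round up to i = 2. First occurrence in the window: #3 on 2037-01-06 (2×30 = 60 days in).
2038-06-23 is 593 days after the start; 593 ÷ 30 = 19 remainder 23. Last occurrence in the window: #20 on 2038-05-31.
Occurrences #3 through #20: 18 in total.

18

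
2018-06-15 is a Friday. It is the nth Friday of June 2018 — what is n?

Day 15 falls in week ⌈15/7⌉ of the month.
Days 1–7 hold the 1st Friday, 8–14 the 2nd, 15–21 the 3rd, 22–28 the 4th, 29–31 the 5th.
15 is in the range for the 3rd.

3rd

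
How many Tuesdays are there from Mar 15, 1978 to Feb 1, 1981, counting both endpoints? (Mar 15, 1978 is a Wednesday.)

Mar 15, 1978 is a Wednesday; the first Tuesday on or after it is Mar 21, 1978 (6 days later).
From Mar 21, 1978 to Feb 1, 1981: 285 + 365 + 366 + 32 = 1048 days (rest of 1978, 1979, 1980, to Feb 1, 1981 in 1981).
1048 ÷ 7 = 149 full weeks with remainder 5, so 149 more Tuesdays after the first → 150.

150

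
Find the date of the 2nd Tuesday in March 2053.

2053-03-11

The first Tuesday of March 2053 is March 4.
The 2nd Tuesday is 1 weeks later: 4 + 7 = 11.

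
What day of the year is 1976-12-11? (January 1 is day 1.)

346

Days in months before December: 31 + 29 + 31 + 30 + 31 + 30 + 31 + 31 + 30 + 31 + 30 = 335.
Plus 11 days into December → day 346.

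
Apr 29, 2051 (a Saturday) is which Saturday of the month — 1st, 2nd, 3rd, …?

5th

Day 29 falls in week ⌈29/7⌉ of the month.
Days 1–7 hold the 1st Saturday, 8–14 the 2nd, 15–21 the 3rd, 22–28 the 4th, 29–31 the 5th.
29 is in the range for the 5th.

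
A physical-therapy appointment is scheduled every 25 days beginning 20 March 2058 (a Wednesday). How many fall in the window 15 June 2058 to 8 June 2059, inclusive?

Occurrences land 25·i days after 20 March 2058 for i = 0, 1, 2, …
15 June 2058 is 87 days after the start; 87 ÷ 25 = 3 remainder 12; since the remainder is 12, round up to i = 4. First occurrence in the window: #5 on 28 June 2058 (4×25 = 100 days in).
8 June 2059 is 445 days after the start; 445 ÷ 25 = 17 remainder 20. Last occurrence in the window: #18 on 19 May 2059.
Occurrences #5 through #18: 14 in total.

14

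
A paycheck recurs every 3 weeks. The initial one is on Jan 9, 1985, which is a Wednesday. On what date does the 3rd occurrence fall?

The 3rd occurrence is 2 intervals after the first: 2 × 21 = 42 days after Jan 9, 1985.
Jan has 31 days — 22 days to the end of Jan leaves 20.
20 days into Feb → Feb 20, 1985.

Feb 20, 1985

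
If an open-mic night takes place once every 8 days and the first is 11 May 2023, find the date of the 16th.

The 16th occurrence is 15 intervals after the first: 15 × 8 = 120 days after 11 May 2023.
May has 31 days — 20 days to the end of May leaves 100.
June has 30 days (70 left).
July has 31 days (39 left).
August has 31 days (8 left).
8 days into September → 8 September 2023.

8 September 2023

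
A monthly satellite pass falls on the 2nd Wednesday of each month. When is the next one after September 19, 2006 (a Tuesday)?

September 2006 starts on a Friday; its first Wednesday is the 6th, so the 2nd Wednesday is the 13th — September 13, 2006.
That is not after September 19, 2006, so look at October 2006.
October 2006 starts on a Sunday; its first Wednesday is the 4th, so the 2nd Wednesday is the 11th — October 11, 2006.

October 11, 2006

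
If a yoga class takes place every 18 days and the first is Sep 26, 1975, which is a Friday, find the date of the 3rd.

The 3rd occurrence is 2 intervals after the first: 2 × 18 = 36 days after Sep 26, 1975.
Sep has 30 days — 4 days to the end of Sep leaves 32.
Oct has 31 days (1 left).
1 day into Nov → Nov 1, 1975.

Nov 1, 1975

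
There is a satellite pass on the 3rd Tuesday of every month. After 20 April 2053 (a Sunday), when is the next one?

20 May 2053

April 2053 starts on a Tuesday; its first Tuesday is the 1st, so the 3rd Tuesday is the 15th — 15 April 2053.
That is not after 20 April 2053, so look at May 2053.
May 2053 starts on a Thursday; its first Tuesday is the 6th, so the 3rd Tuesday is the 20th — 20 May 2053.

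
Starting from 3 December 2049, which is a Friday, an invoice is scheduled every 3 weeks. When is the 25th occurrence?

21 April 2051

The 25th occurrence is 24 intervals after the first: 24 × 21 = 504 days after 3 December 2049.
December has 31 days — 28 days to the end of December leaves 476.
2050 has 365 days (111 left).
January has 31 days (80 left).
February has 28 days (52 left).
March has 31 days (21 left).
21 days into April → 21 April 2051.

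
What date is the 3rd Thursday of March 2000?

March 16, 2000

March 2000 begins on a Wednesday, so the first Thursday is March 2 (1 day later).
The 3rd Thursday is 2 weeks later: 2 + 14 = 16.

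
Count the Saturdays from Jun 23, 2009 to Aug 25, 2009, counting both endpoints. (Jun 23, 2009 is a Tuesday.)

9

Jun 23, 2009 is a Tuesday; the first Saturday on or after it is Jun 27, 2009 (4 days later).
From Jun 27, 2009 to Aug 25, 2009: 3 + 31 + 25 = 59 days (rest of Jun, Jul, Aug).
59 ÷ 7 = 8 full weeks with remainder 3, so 8 more Saturdays after the first → 9.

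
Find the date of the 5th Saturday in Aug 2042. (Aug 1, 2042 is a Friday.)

Aug 30, 2042

Aug 2042 begins on a Friday, so the first Saturday is Aug 2 (1 day later).
The 5th Saturday is 4 weeks later: 2 + 28 = 30.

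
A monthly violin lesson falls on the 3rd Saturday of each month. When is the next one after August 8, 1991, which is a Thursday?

August 1991 starts on a Thursday; its first Saturday is the 3rd, so the 3rd Saturday is the 17th — August 17, 1991.
August 17, 1991 is after August 8, 1991, so that is the next one.

August 17, 1991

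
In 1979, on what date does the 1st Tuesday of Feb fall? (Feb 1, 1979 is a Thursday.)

Feb 1979 begins on a Thursday, so the first Tuesday is Feb 6 (5 days later).

Feb 6, 1979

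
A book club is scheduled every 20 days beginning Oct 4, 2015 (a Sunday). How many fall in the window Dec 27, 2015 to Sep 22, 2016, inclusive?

13

Occurrences land 20·i days after Oct 4, 2015 for i = 0, 1, 2, …
Dec 27, 2015 is 84 days after the start; 84 ÷ 20 = 4 remainder 4; since the remainder is 4, round up to i = 5. First occurrence in the window: #6 on Jan 12, 2016 (5×20 = 100 days in).
Sep 22, 2016 is 354 days after the start; 354 ÷ 20 = 17 remainder 14. Last occurrence in the window: #18 on Sep 8, 2016.
Occurrences #6 through #18: 13 in total.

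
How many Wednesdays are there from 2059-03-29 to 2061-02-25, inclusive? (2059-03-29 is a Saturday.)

2059-03-29 is a Saturday; the first Wednesday on or after it is 2059-04-02 (4 days later).
From 2059-04-02 to 2061-02-25: 273 + 366 + 56 = 695 days (rest of 2059, 2060, to 2061-02-25 in 2061).
695 ÷ 7 = 99 full weeks with remainder 2, so 99 more Wednesdays after the first → 100.

100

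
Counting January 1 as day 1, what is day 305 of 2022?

January has 31 days (305 − 31 = 274 remain).
February has 28 days (274 − 28 = 246 remain).
March has 31 days (246 − 31 = 215 remain).
April has 30 days (215 − 30 = 185 remain).
May has 31 days (185 − 31 = 154 remain).
June has 30 days (154 − 30 = 124 remain).
July has 31 days (124 − 31 = 93 remain).
August has 31 days (93 − 31 = 62 remain).
September has 30 days (62 − 30 = 32 remain).
October has 31 days (32 − 31 = 1 remain).
1 into November → November 1.

1 November 2022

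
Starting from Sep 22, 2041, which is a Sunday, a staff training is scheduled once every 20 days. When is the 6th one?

Dec 31, 2041

The 6th occurrence is 5 intervals after the first: 5 × 20 = 100 days after Sep 22, 2041.
Sep has 30 days — 8 days to the end of Sep leaves 92.
Oct has 31 days (61 left).
Nov has 30 days (31 left).
31 days into Dec → Dec 31, 2041.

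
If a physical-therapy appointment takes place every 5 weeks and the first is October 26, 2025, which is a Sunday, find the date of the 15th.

The 15th occurrence is 14 intervals after the first: 14 × 35 = 490 days after October 26, 2025.
October has 31 days — 5 days to the end of October leaves 485.
From end of October to end of 2025 is 61 days (424 left).
2026 has 365 days (59 left).
January has 31 days (28 left).
28 days into February → February 28, 2027.

February 28, 2027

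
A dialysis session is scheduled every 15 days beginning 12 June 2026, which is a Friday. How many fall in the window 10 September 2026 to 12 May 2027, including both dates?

Occurrences land 15·i days after 12 June 2026 for i = 0, 1, 2, …
10 September 2026 is 90 days after the start; 90 ÷ 15 = 6 remainder 0. First occurrence in the window: #7 on 10 September 2026 (6×15 = 90 days in).
12 May 2027 is 334 days after the start; 334 ÷ 15 = 22 remainder 4. Last occurrence in the window: #23 on 8 May 2027.
Occurrences #7 through #23: 17 in total.

17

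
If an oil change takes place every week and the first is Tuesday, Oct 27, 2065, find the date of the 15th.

The 15th occurrence is 14 intervals after the first: 14 × 7 = 98 days after Oct 27, 2065.
Oct has 31 days — 4 days to the end of Oct leaves 94.
Nov has 30 days (64 left).
Dec has 31 days (33 left).
Jan has 31 days (2 left).
2 days into Feb → Feb 2, 2066.

Feb 2, 2066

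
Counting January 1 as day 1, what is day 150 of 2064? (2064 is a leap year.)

May 29, 2064

January has 31 days (150 − 31 = 119 remain).
February has 29 days (119 − 29 = 90 remain).
March has 31 days (90 − 31 = 59 remain).
April has 30 days (59 − 30 = 29 remain).
29 into May → May 29.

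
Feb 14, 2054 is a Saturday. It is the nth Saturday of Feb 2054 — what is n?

2nd

Day 14 falls in week ⌈14/7⌉ of the month.
Days 1–7 hold the 1st Saturday, 8–14 the 2nd, 15–21 the 3rd, 22–28 the 4th, 29–31 the 5th.
14 is in the range for the 2nd.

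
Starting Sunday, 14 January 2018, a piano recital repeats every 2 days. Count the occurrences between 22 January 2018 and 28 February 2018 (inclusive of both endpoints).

Occurrences land 2·i days after 14 January 2018 for i = 0, 1, 2, …
22 January 2018 is 8 days after the start; 8 ÷ 2 = 4 remainder 0. First occurrence in the window: #5 on 22 January 2018 (4×2 = 8 days in).
28 February 2018 is 45 days after the start; 45 ÷ 2 = 22 remainder 1. Last occurrence in the window: #23 on 27 February 2018.
Occurrences #5 through #23: 19 in total.

19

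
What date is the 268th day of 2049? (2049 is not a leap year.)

September 25, 2049

January has 31 days (268 − 31 = 237 remain).
February has 28 days (237 − 28 = 209 remain).
March has 31 days (209 − 31 = 178 remain).
April has 30 days (178 − 30 = 148 remain).
May has 31 days (148 − 31 = 117 remain).
June has 30 days (117 − 30 = 87 remain).
July has 31 days (87 − 31 = 56 remain).
August has 31 days (56 − 31 = 25 remain).
25 into September → September 25.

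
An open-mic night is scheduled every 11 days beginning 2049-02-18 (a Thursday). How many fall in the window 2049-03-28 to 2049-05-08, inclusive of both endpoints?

4

Occurrences land 11·i days after 2049-02-18 for i = 0, 1, 2, …
2049-03-28 is 38 days after the start; 38 ÷ 11 = 3 remainder 5; since the remainder is 5, round up to i = 4. First occurrence in the window: #5 on 2049-04-03 (4×11 = 44 days in).
2049-05-08 is 79 days after the start; 79 ÷ 11 = 7 remainder 2. Last occurrence in the window: #8 on 2049-05-06.
Occurrences #5 through #8: 4 in total.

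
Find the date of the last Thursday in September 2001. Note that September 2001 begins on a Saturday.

September 27, 2001

September 2001 begins on a Saturday, so the first Thursday is September 6 (5 days later).
September 2001 has 30 days. Adding weeks: 6, 13, 20, 27 — the last one ≤ 30 is the 27th.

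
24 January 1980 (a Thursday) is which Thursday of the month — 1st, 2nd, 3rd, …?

4th

Day 24 falls in week ⌈24/7⌉ of the month.
Days 1–7 hold the 1st Thursday, 8–14 the 2nd, 15–21 the 3rd, 22–28 the 4th, 29–31 the 5th.
24 is in the range for the 4th.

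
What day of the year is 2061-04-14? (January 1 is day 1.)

104

Days in months before April: 31 + 28 + 31 = 90.
Plus 14 days into April → day 104.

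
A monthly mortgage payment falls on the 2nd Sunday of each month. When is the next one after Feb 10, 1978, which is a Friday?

Feb 1978 starts on a Wednesday; its first Sunday is the 5th, so the 2nd Sunday is the 12th — Feb 12, 1978.
Feb 12, 1978 is after Feb 10, 1978, so that is the next one.

Feb 12, 1978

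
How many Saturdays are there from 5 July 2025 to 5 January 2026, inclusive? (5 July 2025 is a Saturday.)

27

5 July 2025 is a Saturday; the first Saturday on or after it is 5 July 2025.
From 5 July 2025 to 5 January 2026: 26 + 31 + 30 + 31 + 30 + 31 + 5 = 184 days (rest of July, August, September, October, November, December, January).
184 ÷ 7 = 26 full weeks with remainder 2, so 26 more Saturdays after the first → 27.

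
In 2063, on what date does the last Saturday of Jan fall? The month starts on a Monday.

Jan 2063 begins on a Monday, so the first Saturday is Jan 6 (5 days later).
Jan 2063 has 31 days. Adding weeks: 6, 13, 20, 27 — the last one ≤ 31 is the 27th.

Jan 27, 2063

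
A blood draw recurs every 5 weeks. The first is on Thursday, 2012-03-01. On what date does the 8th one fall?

The 8th occurrence is 7 intervals after the first: 7 × 35 = 245 days after 2012-03-01.
March has 31 days — 30 days to the end of March leaves 215.
April has 30 days (185 left).
May has 31 days (154 left).
June has 30 days (124 left).
July has 31 days (93 left).
August has 31 days (62 left).
September has 30 days (32 left).
October has 31 days (1 left).
1 day into November → 2012-11-01.

2012-11-01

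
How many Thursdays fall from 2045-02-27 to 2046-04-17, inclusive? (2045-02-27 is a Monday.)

2045-02-27 is a Monday; the first Thursday on or after it is 2045-03-02 (3 days later).
From 2045-03-02 to 2046-04-17: 304 + 107 = 411 days (rest of 2045, to 2046-04-17 in 2046).
411 ÷ 7 = 58 full weeks with remainder 5, so 58 more Thursdays after the first → 59.

59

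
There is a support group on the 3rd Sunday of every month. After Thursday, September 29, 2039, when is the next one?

September 2039 starts on a Thursday; its first Sunday is the 4th, so the 3rd Sunday is the 18th — September 18, 2039.
That is not after September 29, 2039, so look at October 2039.
October 2039 starts on a Saturday; its first Sunday is the 2nd, so the 3rd Sunday is the 16th — October 16, 2039.

October 16, 2039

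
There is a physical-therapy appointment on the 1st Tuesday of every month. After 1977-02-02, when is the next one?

1977-03-01

February 1977 starts on a Tuesday, so its 1st Tuesday is 1977-02-01.
That is not after 1977-02-02, so look at March 1977.
March 1977 starts on a Tuesday, so its 1st Tuesday is 1977-03-01.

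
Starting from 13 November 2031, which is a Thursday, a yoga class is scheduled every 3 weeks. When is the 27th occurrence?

12 May 2033

The 27th occurrence is 26 intervals after the first: 26 × 21 = 546 days after 13 November 2031.
November has 30 days — 17 days to the end of November leaves 529.
From end of November to end of 2031 is 31 days (498 left).
2032 has 366 days (132 left).
January has 31 days (101 left).
February has 28 days (73 left).
March has 31 days (42 left).
April has 30 days (12 left).
12 days into May → 12 May 2033.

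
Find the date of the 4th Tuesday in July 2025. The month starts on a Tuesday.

July 2025 begins on a Tuesday, so the first Tuesday is July 1.
The 4th Tuesday is 3 weeks later: 1 + 21 = 22.

22 July 2025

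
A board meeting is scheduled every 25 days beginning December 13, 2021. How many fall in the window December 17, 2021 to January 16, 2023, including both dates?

Occurrences land 25·i days after December 13, 2021 for i = 0, 1, 2, …
December 17, 2021 is 4 days after the start; 4 ÷ 25 = 0 remainder 4; since the remainder is 4, round up to i = 1. First occurrence in the window: #2 on January 7, 2022 (1×25 = 25 days in).
January 16, 2023 is 399 days after the start; 399 ÷ 25 = 15 remainder 24. Last occurrence in the window: #16 on December 23, 2022.
Occurrences #2 through #16: 15 in total.

15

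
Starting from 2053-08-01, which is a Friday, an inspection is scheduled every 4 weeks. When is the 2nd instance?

2053-08-29

The 2nd occurrence is 1 interval after the first: 1 × 28 = 28 days after 2053-08-01.
28 days later is 2053-08-29.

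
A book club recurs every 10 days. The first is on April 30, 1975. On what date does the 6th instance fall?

The 6th occurrence is 5 intervals after the first: 5 × 10 = 50 days after April 30, 1975.
April has 30 days — 0 days to the end of April leaves 50.
May has 31 days (19 left).
19 days into June → June 19, 1975.

June 19, 1975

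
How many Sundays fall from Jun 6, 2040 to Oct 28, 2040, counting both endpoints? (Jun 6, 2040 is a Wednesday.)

Jun 6, 2040 is a Wednesday; the first Sunday on or after it is Jun 10, 2040 (4 days later).
From Jun 10, 2040 to Oct 28, 2040: 20 + 31 + 31 + 30 + 28 = 140 days (rest of Jun, Jul, Aug, Sep, Oct).
140 ÷ 7 = 20 full weeks with remainder 0, so 20 more Sundays after the first → 21.

21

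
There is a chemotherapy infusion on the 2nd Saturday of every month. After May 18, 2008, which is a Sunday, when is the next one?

May 2008 starts on a Thursday; its first Saturday is the 3rd, so the 2nd Saturday is the 10th — May 10, 2008.
That is not after May 18, 2008, so look at June 2008.
June 2008 starts on a Sunday; its first Saturday is the 7th, so the 2nd Saturday is the 14th — June 14, 2008.

June 14, 2008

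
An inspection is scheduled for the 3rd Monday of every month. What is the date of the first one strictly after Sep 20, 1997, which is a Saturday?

Sep 1997 starts on a Monday; its first Monday is the 1st, so the 3rd Monday is the 15th — Sep 15, 1997.
That is not after Sep 20, 1997, so look at Oct 1997.
Oct 1997 starts on a Wednesday; its first Monday is the 6th, so the 3rd Monday is the 20th — Oct 20, 1997.

Oct 20, 1997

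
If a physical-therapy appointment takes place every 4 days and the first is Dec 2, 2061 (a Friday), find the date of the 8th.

The 8th occurrence is 7 intervals after the first: 7 × 4 = 28 days after Dec 2, 2061.
28 days later is Dec 30, 2061.

Dec 30, 2061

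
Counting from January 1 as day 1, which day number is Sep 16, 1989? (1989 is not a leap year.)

Days in months before Sep: 31 + 28 + 31 + 30 + 31 + 30 + 31 + 31 = 243.
Plus 16 days into Sep → day 259.

259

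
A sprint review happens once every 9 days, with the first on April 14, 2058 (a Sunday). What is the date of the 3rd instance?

The 3rd occurrence is 2 intervals after the first: 2 × 9 = 18 days after April 14, 2058.
April has 30 days — 16 days to the end of April leaves 2.
2 days into May → May 2, 2058.

May 2, 2058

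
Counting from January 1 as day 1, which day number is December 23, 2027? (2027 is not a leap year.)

357

Days in months before December: 31 + 28 + 31 + 30 + 31 + 30 + 31 + 31 + 30 + 31 + 30 = 334.
Plus 23 days into December → day 357.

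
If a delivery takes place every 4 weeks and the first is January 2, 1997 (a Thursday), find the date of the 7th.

June 19, 1997

The 7th occurrence is 6 intervals after the first: 6 × 28 = 168 days after January 2, 1997.
January has 31 days — 29 days to the end of January leaves 139.
February has 28 days (111 left).
March has 31 days (80 left).
April has 30 days (50 left).
May has 31 days (19 left).
19 days into June → June 19, 1997.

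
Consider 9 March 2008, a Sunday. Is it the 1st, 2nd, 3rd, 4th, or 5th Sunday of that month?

2nd

Day 9 falls in week ⌈9/7⌉ of the month.
Days 1–7 hold the 1st Sunday, 8–14 the 2nd, 15–21 the 3rd, 22–28 the 4th, 29–31 the 5th.
9 is in the range for the 2nd.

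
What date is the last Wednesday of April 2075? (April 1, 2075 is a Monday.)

April 2075 begins on a Monday, so the first Wednesday is April 3 (2 days later).
April 2075 has 30 days. Adding weeks: 3, 10, 17, 24 — the last one ≤ 30 is the 24th.

2075-04-24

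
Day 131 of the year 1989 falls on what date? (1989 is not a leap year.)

January has 31 days (131 − 31 = 100 remain).
February has 28 days (100 − 28 = 72 remain).
March has 31 days (72 − 31 = 41 remain).
April has 30 days (41 − 30 = 11 remain).
11 into May → May 11.

1989-05-11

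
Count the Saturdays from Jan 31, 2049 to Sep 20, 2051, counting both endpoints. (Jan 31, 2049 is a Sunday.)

Jan 31, 2049 is a Sunday; the first Saturday on or after it is Feb 6, 2049 (6 days later).
From Feb 6, 2049 to Sep 20, 2051: 328 + 365 + 263 = 956 days (rest of 2049, 2050, to Sep 20, 2051 in 2051).
956 ÷ 7 = 136 full weeks with remainder 4, so 136 more Saturdays after the first → 137.

137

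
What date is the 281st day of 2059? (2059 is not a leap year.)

October 8, 2059

January has 31 days (281 − 31 = 250 remain).
February has 28 days (250 − 28 = 222 remain).
March has 31 days (222 − 31 = 191 remain).
April has 30 days (191 − 30 = 161 remain).
May has 31 days (161 − 31 = 130 remain).
June has 30 days (130 − 30 = 100 remain).
July has 31 days (100 − 31 = 69 remain).
August has 31 days (69 − 31 = 38 remain).
September has 30 days (38 − 30 = 8 remain).
8 into October → October 8.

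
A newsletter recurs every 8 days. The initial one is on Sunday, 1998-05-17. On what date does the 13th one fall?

The 13th occurrence is 12 intervals after the first: 12 × 8 = 96 days after 1998-05-17.
May has 31 days — 14 days to the end of May leaves 82.
June has 30 days (52 left).
July has 31 days (21 left).
21 days into August → 1998-08-21.

1998-08-21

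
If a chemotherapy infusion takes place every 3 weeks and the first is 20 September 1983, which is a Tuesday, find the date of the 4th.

22 November 1983

The 4th occurrence is 3 intervals after the first: 3 × 21 = 63 days after 20 September 1983.
September has 30 days — 10 days to the end of September leaves 53.
October has 31 days (22 left).
22 days into November → 22 November 1983.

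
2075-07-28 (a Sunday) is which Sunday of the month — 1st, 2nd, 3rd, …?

Day 28 falls in week ⌈28/7⌉ of the month.
Days 1–7 hold the 1st Sunday, 8–14 the 2nd, 15–21 the 3rd, 22–28 the 4th, 29–31 the 5th.
28 is in the range for the 4th.

4th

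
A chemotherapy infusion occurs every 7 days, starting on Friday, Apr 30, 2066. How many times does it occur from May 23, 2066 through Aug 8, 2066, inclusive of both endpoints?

11

Occurrences land 7·i days after Apr 30, 2066 for i = 0, 1, 2, …
May 23, 2066 is 23 days after the start; 23 ÷ 7 = 3 remainder 2; since the remainder is 2, round up to i = 4. First occurrence in the window: #5 on May 28, 2066 (4×7 = 28 days in).
Aug 8, 2066 is 100 days after the start; 100 ÷ 7 = 14 remainder 2. Last occurrence in the window: #15 on Aug 6, 2066.
Occurrences #5 through #15: 11 in total.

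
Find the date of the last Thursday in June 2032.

24 June 2032

The first Thursday of June 2032 is June 3.
June 2032 has 30 days. Adding weeks: 3, 10, 17, 24 — the last one ≤ 30 is the 24th.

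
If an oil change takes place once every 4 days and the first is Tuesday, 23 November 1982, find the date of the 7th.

The 7th occurrence is 6 intervals after the first: 6 × 4 = 24 days after 23 November 1982.
November has 30 days — 7 days to the end of November leaves 17.
17 days into December → 17 December 1982.

17 December 1982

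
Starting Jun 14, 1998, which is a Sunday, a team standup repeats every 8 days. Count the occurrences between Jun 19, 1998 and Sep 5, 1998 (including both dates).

Occurrences land 8·i days after Jun 14, 1998 for i = 0, 1, 2, …
Jun 19, 1998 is 5 days after the start; 5 ÷ 8 = 0 remainder 5; since the remainder is 5, round up to i = 1. First occurrence in the window: #2 on Jun 22, 1998 (1×8 = 8 days in).
Sep 5, 1998 is 83 days after the start; 83 ÷ 8 = 10 remainder 3. Last occurrence in the window: #11 on Sep 2, 1998.
Occurrences #2 through #11: 10 in total.

10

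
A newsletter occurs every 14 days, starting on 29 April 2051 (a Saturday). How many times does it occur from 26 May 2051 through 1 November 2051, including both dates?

12

Occurrences land 14·i days after 29 April 2051 for i = 0, 1, 2, …
26 May 2051 is 27 days after the start; 27 ÷ 14 = 1 remainder 13; since the remainder is 13, round up to i = 2. First occurrence in the window: #3 on 27 May 2051 (2×14 = 28 days in).
1 November 2051 is 186 days after the start; 186 ÷ 14 = 13 remainder 4. Last occurrence in the window: #14 on 28 October 2051.
Occurrences #3 through #14: 12 in total.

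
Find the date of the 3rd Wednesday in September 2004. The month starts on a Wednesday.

15 September 2004

September 2004 begins on a Wednesday, so the first Wednesday is September 1.
The 3rd Wednesday is 2 weeks later: 1 + 14 = 15.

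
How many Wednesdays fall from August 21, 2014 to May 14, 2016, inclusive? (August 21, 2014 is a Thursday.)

August 21, 2014 is a Thursday; the first Wednesday on or after it is August 27, 2014 (6 days later).
From August 27, 2014 to May 14, 2016: 126 + 365 + 135 = 626 days (rest of 2014, 2015, to May 14, 2016 in 2016).
626 ÷ 7 = 89 full weeks with remainder 3, so 89 more Wednesdays after the first → 90.

90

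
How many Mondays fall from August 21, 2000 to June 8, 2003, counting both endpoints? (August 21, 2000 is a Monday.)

August 21, 2000 is a Monday; the first Monday on or after it is August 21, 2000.
From August 21, 2000 to June 8, 2003: 132 + 365 + 365 + 159 = 1021 days (rest of 2000, 2001, 2002, to June 8, 2003 in 2003).
1021 ÷ 7 = 145 full weeks with remainder 6, so 145 more Mondays after the first → 146.

146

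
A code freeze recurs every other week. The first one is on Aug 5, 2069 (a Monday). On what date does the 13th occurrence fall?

The 13th occurrence is 12 intervals after the first: 12 × 14 = 168 days after Aug 5, 2069.
Aug has 31 days — 26 days to the end of Aug leaves 142.
Sep has 30 days (112 left).
Oct has 31 days (81 left).
Nov has 30 days (51 left).
Dec has 31 days (20 left).
20 days into Jan → Jan 20, 2070.

Jan 20, 2070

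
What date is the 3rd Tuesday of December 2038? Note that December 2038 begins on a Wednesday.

21 December 2038

December 2038 begins on a Wednesday, so the first Tuesday is December 7 (6 days later).
The 3rd Tuesday is 2 weeks later: 7 + 14 = 21.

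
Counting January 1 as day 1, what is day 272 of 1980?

Sep 28, 1980

Jan has 31 days (272 − 31 = 241 remain).
Feb has 29 days (241 − 29 = 212 remain).
Mar has 31 days (212 − 31 = 181 remain).
Apr has 30 days (181 − 30 = 151 remain).
May has 31 days (151 − 31 = 120 remain).
Jun has 30 days (120 − 30 = 90 remain).
Jul has 31 days (90 − 31 = 59 remain).
Aug has 31 days (59 − 31 = 28 remain).
28 into Sep → Sep 28.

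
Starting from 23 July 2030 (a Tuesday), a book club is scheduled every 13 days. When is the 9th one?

The 9th occurrence is 8 intervals after the first: 8 × 13 = 104 days after 23 July 2030.
July has 31 days — 8 days to the end of July leaves 96.
August has 31 days (65 left).
September has 30 days (35 left).
October has 31 days (4 left).
4 days into November → 4 November 2030.

4 November 2030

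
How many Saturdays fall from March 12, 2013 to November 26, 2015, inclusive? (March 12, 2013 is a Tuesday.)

141

March 12, 2013 is a Tuesday; the first Saturday on or after it is March 16, 2013 (4 days later).
From March 16, 2013 to November 26, 2015: 290 + 365 + 330 = 985 days (rest of 2013, 2014, to November 26, 2015 in 2015).
985 ÷ 7 = 140 full weeks with remainder 5, so 140 more Saturdays after the first → 141.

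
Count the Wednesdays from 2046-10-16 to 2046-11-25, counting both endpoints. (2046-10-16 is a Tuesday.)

2046-10-16 is a Tuesday; the first Wednesday on or after it is 2046-10-17 (1 day later).
From 2046-10-17 to 2046-11-25: 14 + 25 = 39 days (rest of October, November).
39 ÷ 7 = 5 full weeks with remainder 4, so 5 more Wednesdays after the first → 6.

6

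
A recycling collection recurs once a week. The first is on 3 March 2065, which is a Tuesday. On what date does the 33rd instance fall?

13 October 2065

The 33rd occurrence is 32 intervals after the first: 32 × 7 = 224 days after 3 March 2065.
March has 31 days — 28 days to the end of March leaves 196.
April has 30 days (166 left).
May has 31 days (135 left).
June has 30 days (105 left).
July has 31 days (74 left).
August has 31 days (43 left).
September has 30 days (13 left).
13 days into October → 13 October 2065.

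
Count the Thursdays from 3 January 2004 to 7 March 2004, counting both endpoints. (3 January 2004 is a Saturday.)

3 January 2004 is a Saturday; the first Thursday on or after it is 8 January 2004 (5 days later).
From 8 January 2004 to 7 March 2004: 23 + 29 + 7 = 59 days (rest of January, February, March).
59 ÷ 7 = 8 full weeks with remainder 3, so 8 more Thursdays after the first → 9.

9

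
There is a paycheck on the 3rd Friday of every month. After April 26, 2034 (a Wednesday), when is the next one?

May 19, 2034

April 2034 starts on a Saturday; its first Friday is the 7th, so the 3rd Friday is the 21st — April 21, 2034.
That is not after April 26, 2034, so look at May 2034.
May 2034 starts on a Monday; its first Friday is the 5th, so the 3rd Friday is the 19th — May 19, 2034.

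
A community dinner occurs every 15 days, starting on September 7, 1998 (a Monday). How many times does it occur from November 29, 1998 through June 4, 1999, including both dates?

Occurrences land 15·i days after September 7, 1998 for i = 0, 1, 2, …
November 29, 1998 is 83 days after the start; 83 ÷ 15 = 5 remainder 8; since the remainder is 8, round up to i = 6. First occurrence in the window: #7 on December 6, 1998 (6×15 = 90 days in).
June 4, 1999 is 270 days after the start; 270 ÷ 15 = 18 remainder 0. Last occurrence in the window: #19 on June 4, 1999.
Occurrences #7 through #19: 13 in total.

13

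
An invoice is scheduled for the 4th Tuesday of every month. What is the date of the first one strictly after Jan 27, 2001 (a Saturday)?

Jan 2001 starts on a Monday; its first Tuesday is the 2nd, so the 4th Tuesday is the 23rd — Jan 23, 2001.
That is not after Jan 27, 2001, so look at Feb 2001.
Feb 2001 starts on a Thursday; its first Tuesday is the 6th, so the 4th Tuesday is the 27th — Feb 27, 2001.

Feb 27, 2001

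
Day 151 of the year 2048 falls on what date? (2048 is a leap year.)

May 30, 2048

Jan has 31 days (151 − 31 = 120 remain).
Feb has 29 days (120 − 29 = 91 remain).
Mar has 31 days (91 − 31 = 60 remain).
Apr has 30 days (60 − 30 = 30 remain).
30 into May → May 30.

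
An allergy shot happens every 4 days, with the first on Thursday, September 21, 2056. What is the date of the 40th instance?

The 40th occurrence is 39 intervals after the first: 39 × 4 = 156 days after September 21, 2056.
September has 30 days — 9 days to the end of September leaves 147.
October has 31 days (116 left).
November has 30 days (86 left).
December has 31 days (55 left).
January has 31 days (24 left).
24 days into February → February 24, 2057.

February 24, 2057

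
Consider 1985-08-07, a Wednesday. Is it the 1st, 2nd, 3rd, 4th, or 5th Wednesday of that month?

Day 7 falls in week ⌈7/7⌉ of the month.
Days 1–7 hold the 1st Wednesday, 8–14 the 2nd, 15–21 the 3rd, 22–28 the 4th, 29–31 the 5th.
7 is in the range for the 1st.

1st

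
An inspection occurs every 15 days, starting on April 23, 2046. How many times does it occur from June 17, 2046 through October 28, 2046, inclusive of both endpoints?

9

Occurrences land 15·i days after April 23, 2046 for i = 0, 1, 2, …
June 17, 2046 is 55 days after the start; 55 ÷ 15 = 3 remainder 10; since the remainder is 10, round up to i = 4. First occurrence in the window: #5 on June 22, 2046 (4×15 = 60 days in).
October 28, 2046 is 188 days after the start; 188 ÷ 15 = 12 remainder 8. Last occurrence in the window: #13 on October 20, 2046.
Occurrences #5 through #13: 9 in total.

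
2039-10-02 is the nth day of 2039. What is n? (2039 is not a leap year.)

Days in months before October: 31 + 28 + 31 + 30 + 31 + 30 + 31 + 31 + 30 = 273.
Plus 2 days into October → day 275.

275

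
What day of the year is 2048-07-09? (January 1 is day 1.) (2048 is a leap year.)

191

Days in months before July: 31 + 29 + 31 + 30 + 31 + 30 = 182.
Plus 9 days into July → day 191.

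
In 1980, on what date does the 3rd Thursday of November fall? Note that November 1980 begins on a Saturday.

November 1980 begins on a Saturday, so the first Thursday is November 6 (5 days later).
The 3rd Thursday is 2 weeks later: 6 + 14 = 20.

1980-11-20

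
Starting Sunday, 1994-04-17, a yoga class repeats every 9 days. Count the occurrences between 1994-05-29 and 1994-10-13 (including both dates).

Occurrences land 9·i days after 1994-04-17 for i = 0, 1, 2, …
1994-05-29 is 42 days after the start; 42 ÷ 9 = 4 remainder 6; since the remainder is 6, round up to i = 5. First occurrence in the window: #6 on 1994-06-01 (5×9 = 45 days in).
1994-10-13 is 179 days after the start; 179 ÷ 9 = 19 remainder 8. Last occurrence in the window: #20 on 1994-10-05.
Occurrences #6 through #20: 15 in total.

15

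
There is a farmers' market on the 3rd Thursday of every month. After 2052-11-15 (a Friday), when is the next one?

2052-11-21

November 2052 starts on a Friday; its first Thursday is the 7th, so the 3rd Thursday is the 21st — 2052-11-21.
2052-11-21 is after 2052-11-15, so that is the next one.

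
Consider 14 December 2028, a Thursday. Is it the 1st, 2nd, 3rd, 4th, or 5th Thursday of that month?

2nd

Day 14 falls in week ⌈14/7⌉ of the month.
Days 1–7 hold the 1st Thursday, 8–14 the 2nd, 15–21 the 3rd, 22–28 the 4th, 29–31 the 5th.
14 is in the range for the 2nd.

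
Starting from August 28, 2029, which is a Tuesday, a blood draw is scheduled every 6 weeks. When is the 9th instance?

The 9th occurrence is 8 intervals after the first: 8 × 42 = 336 days after August 28, 2029.
August has 31 days — 3 days to the end of August leaves 333.
September has 30 days (303 left).
October has 31 days (272 left).
November has 30 days (242 left).
December has 31 days (211 left).
January has 31 days (180 left).
February has 28 days (152 left).
March has 31 days (121 left).
April has 30 days (91 left).
May has 31 days (60 left).
June has 30 days (30 left).
30 days into July → July 30, 2030.

July 30, 2030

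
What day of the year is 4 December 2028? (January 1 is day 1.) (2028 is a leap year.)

Days in months before December: 31 + 29 + 31 + 30 + 31 + 30 + 31 + 31 + 30 + 31 + 30 = 335.
Plus 4 days into December → day 339.

339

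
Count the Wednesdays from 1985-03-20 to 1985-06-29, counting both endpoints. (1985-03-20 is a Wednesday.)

1985-03-20 is a Wednesday; the first Wednesday on or after it is 1985-03-20.
From 1985-03-20 to 1985-06-29: 11 + 30 + 31 + 29 = 101 days (rest of March, April, May, June).
101 ÷ 7 = 14 full weeks with remainder 3, so 14 more Wednesdays after the first → 15.

15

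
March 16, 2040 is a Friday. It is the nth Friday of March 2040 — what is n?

3rd

Day 16 falls in week ⌈16/7⌉ of the month.
Days 1–7 hold the 1st Friday, 8–14 the 2nd, 15–21 the 3rd, 22–28 the 4th, 29–31 the 5th.
16 is in the range for the 3rd.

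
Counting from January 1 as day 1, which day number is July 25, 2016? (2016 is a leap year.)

Days in months before July: 31 + 29 + 31 + 30 + 31 + 30 = 182.
Plus 25 days into July → day 207.

207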